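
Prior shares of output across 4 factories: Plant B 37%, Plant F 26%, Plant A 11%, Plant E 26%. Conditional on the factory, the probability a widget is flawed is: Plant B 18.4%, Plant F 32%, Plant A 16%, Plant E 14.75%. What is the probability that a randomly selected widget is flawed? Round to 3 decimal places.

Prior × likelihood for each hypothesis:
  Plant B: 0.37 × 0.184 = 0.06808
  Plant F: 0.26 × 0.32 = 0.0832
  Plant A: 0.11 × 0.16 = 0.0176
  Plant E: 0.26 × 0.1475 = 0.03835
P(flawed) = 0.06808 + 0.0832 + 0.0176 + 0.03835 = 0.20723 → 0.207.

0.207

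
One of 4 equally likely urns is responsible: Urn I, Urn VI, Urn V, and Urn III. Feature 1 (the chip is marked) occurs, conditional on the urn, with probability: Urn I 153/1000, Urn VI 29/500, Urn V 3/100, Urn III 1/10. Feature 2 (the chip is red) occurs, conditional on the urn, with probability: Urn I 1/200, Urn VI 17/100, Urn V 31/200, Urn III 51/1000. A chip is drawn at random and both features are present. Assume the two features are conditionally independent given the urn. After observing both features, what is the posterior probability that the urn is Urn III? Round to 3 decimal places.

With a uniform prior (1/4 each), posterior ∝ likelihood:
  Urn I: 0.153 × 0.005 = 0.000765
  Urn VI: 0.058 × 0.17 = 0.00986
  Urn V: 0.03 × 0.155 = 0.00465
  Urn III: 0.1 × 0.051 = 0.0051
Total = 0.020375.
P(Urn III | evidence) = 0.0051 / 0.020375 ≈ 0.250.

0.250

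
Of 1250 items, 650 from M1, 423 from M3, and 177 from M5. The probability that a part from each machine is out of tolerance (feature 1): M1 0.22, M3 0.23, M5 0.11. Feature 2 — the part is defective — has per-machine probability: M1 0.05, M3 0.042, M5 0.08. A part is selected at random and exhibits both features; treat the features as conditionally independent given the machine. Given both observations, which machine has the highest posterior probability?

By Bayes' rule, posterior ∝ prior × likelihood:
  M1: 0.52 × 0.22 × 0.05 = 0.00572
  M3: 0.3384 × 0.23 × 0.042 = 0.003268944
  M5: 0.1416 × 0.11 × 0.08 = 0.00124608
Sum = 0.010235024.
Largest term belongs to M1, so M1 is most probable.

M1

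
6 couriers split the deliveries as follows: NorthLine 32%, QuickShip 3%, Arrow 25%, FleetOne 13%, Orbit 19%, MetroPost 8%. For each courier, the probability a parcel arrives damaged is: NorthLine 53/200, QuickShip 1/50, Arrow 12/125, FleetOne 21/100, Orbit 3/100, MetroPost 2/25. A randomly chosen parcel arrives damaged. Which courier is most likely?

NorthLine

Prior × likelihood for each hypothesis:
  NorthLine: 0.32 × 0.265 = 0.0848
  QuickShip: 0.03 × 0.02 = 0.0006
  Arrow: 0.25 × 0.096 = 0.024
  FleetOne: 0.13 × 0.21 = 0.0273
  Orbit: 0.19 × 0.03 = 0.0057
  MetroPost: 0.08 × 0.08 = 0.0064
Normalizing constant = 0.1488.
Largest term belongs to NorthLine, so NorthLine is most probable.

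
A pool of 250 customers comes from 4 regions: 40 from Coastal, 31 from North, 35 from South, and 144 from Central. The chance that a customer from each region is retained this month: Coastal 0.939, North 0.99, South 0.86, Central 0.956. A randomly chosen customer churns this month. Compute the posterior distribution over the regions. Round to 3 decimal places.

Coastal 0.174, North 0.022, South 0.350, Central 0.453

Taking complements, P(churn | each) = Coastal 0.061, North 0.01, South 0.14, Central 0.044.
Prior × likelihood for each hypothesis:
  Coastal: 0.16 × 0.061 = 0.00976
  North: 0.124 × 0.01 = 0.00124
  South: 0.14 × 0.14 = 0.0196
  Central: 0.576 × 0.044 = 0.025344
Total = 0.055944.
P(Coastal | churn) = 0.00976/0.055944 ≈ 0.174
P(North | churn) = 0.00124/0.055944 ≈ 0.022
P(South | churn) = 0.0196/0.055944 ≈ 0.350
P(Central | churn) = 0.025344/0.055944 ≈ 0.453
(Check: 0.174+0.022+0.350+0.453 = 0.999.)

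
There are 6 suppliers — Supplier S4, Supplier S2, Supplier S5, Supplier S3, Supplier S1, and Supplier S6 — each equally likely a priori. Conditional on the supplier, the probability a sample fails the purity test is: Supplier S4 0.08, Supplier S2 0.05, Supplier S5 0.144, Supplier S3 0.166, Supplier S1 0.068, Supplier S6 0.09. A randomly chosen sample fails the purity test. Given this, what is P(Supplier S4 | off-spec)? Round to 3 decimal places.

0.134

With a uniform prior (1/6 each), posterior ∝ likelihood:
  Supplier S4: 0.08
  Supplier S2: 0.05
  Supplier S5: 0.144
  Supplier S3: 0.166
  Supplier S1: 0.068
  Supplier S6: 0.09
Sum = 0.598.
P(Supplier S4 | evidence) = 0.08 / 0.598 ≈ 0.134.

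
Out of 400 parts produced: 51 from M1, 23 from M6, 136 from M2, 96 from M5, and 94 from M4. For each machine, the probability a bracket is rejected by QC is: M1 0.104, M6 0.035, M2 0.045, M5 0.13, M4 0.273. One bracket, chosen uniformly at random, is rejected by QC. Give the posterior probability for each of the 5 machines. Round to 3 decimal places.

M1 0.105, M6 0.016, M2 0.121, M5 0.248, M4 0.509

Compute prior × likelihood for every hypothesis:
  M1: 0.1275 × 0.104 = 0.01326
  M6: 0.0575 × 0.035 = 0.0020125
  M2: 0.34 × 0.045 = 0.0153
  M5: 0.24 × 0.13 = 0.0312
  M4: 0.235 × 0.273 = 0.064155
Total = 0.1259275.
P(M1 | rejected) = 0.01326/0.1259275 ≈ 0.105
P(M6 | rejected) = 0.0020125/0.1259275 ≈ 0.016
P(M2 | rejected) = 0.0153/0.1259275 ≈ 0.121
P(M5 | rejected) = 0.0312/0.1259275 ≈ 0.248
P(M4 | rejected) = 0.064155/0.1259275 ≈ 0.509
(Check: 0.105+0.016+0.121+0.248+0.509 = 0.999.)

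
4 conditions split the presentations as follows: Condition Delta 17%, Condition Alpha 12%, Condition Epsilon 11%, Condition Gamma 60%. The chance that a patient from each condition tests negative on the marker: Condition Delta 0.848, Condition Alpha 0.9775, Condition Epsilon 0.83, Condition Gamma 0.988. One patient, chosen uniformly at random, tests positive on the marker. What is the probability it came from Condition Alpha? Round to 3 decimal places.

0.050

Taking complements, P(marker-positive | each) = Condition Delta 0.152, Condition Alpha 0.0225, Condition Epsilon 0.17, Condition Gamma 0.012.
Prior × likelihood for each hypothesis:
  Condition Delta: 0.17 × 0.152 = 0.02584
  Condition Alpha: 0.12 × 0.0225 = 0.0027
  Condition Epsilon: 0.11 × 0.17 = 0.0187
  Condition Gamma: 0.6 × 0.012 = 0.0072
Total = 0.05444.
P(Condition Alpha | evidence) = 0.0027 / 0.05444 ≈ 0.050.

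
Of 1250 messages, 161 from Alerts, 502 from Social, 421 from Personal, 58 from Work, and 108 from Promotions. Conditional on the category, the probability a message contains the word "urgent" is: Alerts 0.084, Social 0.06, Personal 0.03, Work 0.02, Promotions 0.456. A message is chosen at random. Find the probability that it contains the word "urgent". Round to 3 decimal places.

0.085

Prior × likelihood for each hypothesis:
  Alerts: 0.1288 × 0.084 = 0.0108192
  Social: 0.4016 × 0.06 = 0.024096
  Personal: 0.3368 × 0.03 = 0.010104
  Work: 0.0464 × 0.02 = 0.000928
  Promotions: 0.0864 × 0.456 = 0.0393984
P(urgent-flag) = 0.0108192 + 0.024096 + 0.010104 + 0.000928 + 0.0393984 = 0.0853456 → 0.085.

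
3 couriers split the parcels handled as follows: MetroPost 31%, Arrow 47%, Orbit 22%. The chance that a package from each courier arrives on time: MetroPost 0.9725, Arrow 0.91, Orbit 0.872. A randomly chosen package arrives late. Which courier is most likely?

Taking complements, P(late | each) = MetroPost 0.0275, Arrow 0.09, Orbit 0.128.
Unnormalized posteriors (prior × likelihood):
  MetroPost: 0.31 × 0.0275 = 0.008525
  Arrow: 0.47 × 0.09 = 0.0423
  Orbit: 0.22 × 0.128 = 0.02816
Sum = 0.078985.
Largest term belongs to Arrow, so Arrow is most probable.

Arrow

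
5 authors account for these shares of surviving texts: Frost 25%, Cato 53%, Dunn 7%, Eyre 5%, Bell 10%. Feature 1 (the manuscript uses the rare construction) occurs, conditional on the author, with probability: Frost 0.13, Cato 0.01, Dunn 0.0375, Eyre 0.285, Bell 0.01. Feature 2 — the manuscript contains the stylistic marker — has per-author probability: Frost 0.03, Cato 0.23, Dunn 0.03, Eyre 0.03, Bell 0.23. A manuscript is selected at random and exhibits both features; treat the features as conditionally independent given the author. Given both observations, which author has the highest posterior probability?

Prior × likelihood for each hypothesis:
  Frost: 0.25 × 0.13 × 0.03 = 0.000975
  Cato: 0.53 × 0.01 × 0.23 = 0.001219
  Dunn: 0.07 × 0.0375 × 0.03 = 0.00007875
  Eyre: 0.05 × 0.285 × 0.03 = 0.0004275
  Bell: 0.1 × 0.01 × 0.23 = 0.00023
Total = 0.00293025.
Largest term belongs to Cato, so Cato is most probable.

Cato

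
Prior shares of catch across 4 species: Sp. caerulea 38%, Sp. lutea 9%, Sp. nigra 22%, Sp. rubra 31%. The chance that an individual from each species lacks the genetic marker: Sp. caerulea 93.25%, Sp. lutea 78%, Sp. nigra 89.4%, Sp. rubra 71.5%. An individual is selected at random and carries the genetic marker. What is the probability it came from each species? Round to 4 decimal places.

Taking complements, P(marker | each) = Sp. caerulea 0.0675, Sp. lutea 0.22, Sp. nigra 0.106, Sp. rubra 0.285.
Compute prior × likelihood for every hypothesis:
  Sp. caerulea: 0.38 × 0.0675 = 0.02565
  Sp. lutea: 0.09 × 0.22 = 0.0198
  Sp. nigra: 0.22 × 0.106 = 0.02332
  Sp. rubra: 0.31 × 0.285 = 0.08835
Normalizing constant = 0.15712.
P(Sp. caerulea | marker) = 0.02565/0.15712 ≈ 0.1633
P(Sp. lutea | marker) = 0.0198/0.15712 ≈ 0.1260
P(Sp. nigra | marker) = 0.02332/0.15712 ≈ 0.1484
P(Sp. rubra | marker) = 0.08835/0.15712 ≈ 0.5623

Sp. caerulea 0.1633, Sp. lutea 0.1260, Sp. nigra 0.1484, Sp. rubra 0.5623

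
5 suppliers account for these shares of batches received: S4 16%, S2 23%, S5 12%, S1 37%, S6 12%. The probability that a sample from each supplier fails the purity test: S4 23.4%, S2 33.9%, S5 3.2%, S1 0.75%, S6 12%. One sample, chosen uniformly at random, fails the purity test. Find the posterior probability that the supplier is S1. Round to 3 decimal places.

Unnormalized posteriors (prior × likelihood):
  S4: 0.16 × 0.234 = 0.03744
  S2: 0.23 × 0.339 = 0.07797
  S5: 0.12 × 0.032 = 0.00384
  S1: 0.37 × 0.0075 = 0.002775
  S6: 0.12 × 0.12 = 0.0144
Total = 0.136425.
P(S1 | evidence) = 0.002775 / 0.136425 ≈ 0.020.

0.020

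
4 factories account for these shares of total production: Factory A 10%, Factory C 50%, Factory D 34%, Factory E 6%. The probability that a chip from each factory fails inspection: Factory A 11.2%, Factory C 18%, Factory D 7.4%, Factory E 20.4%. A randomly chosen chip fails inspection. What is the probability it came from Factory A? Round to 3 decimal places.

By Bayes' rule, posterior ∝ prior × likelihood:
  Factory A: 0.1 × 0.112 = 0.0112
  Factory C: 0.5 × 0.18 = 0.09
  Factory D: 0.34 × 0.074 = 0.02516
  Factory E: 0.06 × 0.204 = 0.01224
Sum = 0.1386.
P(Factory A | evidence) = 0.0112 / 0.1386 ≈ 0.081.

0.081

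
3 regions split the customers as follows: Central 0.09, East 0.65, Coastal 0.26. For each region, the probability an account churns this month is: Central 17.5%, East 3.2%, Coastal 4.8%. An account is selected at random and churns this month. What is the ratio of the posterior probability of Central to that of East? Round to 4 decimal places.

By Bayes' rule, posterior ∝ prior × likelihood:
  Central: 0.09 × 0.175 = 0.01575
  East: 0.65 × 0.032 = 0.0208
  Coastal: 0.26 × 0.048 = 0.01248
Sum = 0.04903.
The ratio is 0.01575 / 0.0208 (the normalizer cancels) = 0.7572.

0.7572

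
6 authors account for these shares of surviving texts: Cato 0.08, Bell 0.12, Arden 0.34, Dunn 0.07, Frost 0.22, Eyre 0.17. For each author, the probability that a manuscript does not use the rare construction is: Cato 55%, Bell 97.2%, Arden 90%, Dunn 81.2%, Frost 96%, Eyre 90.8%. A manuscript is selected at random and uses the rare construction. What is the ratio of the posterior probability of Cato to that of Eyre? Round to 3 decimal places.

Taking complements, P(rare-form | each) = Cato 0.45, Bell 0.028, Arden 0.1, Dunn 0.188, Frost 0.04, Eyre 0.092.
Compute prior × likelihood for every hypothesis:
  Cato: 0.08 × 0.45 = 0.036
  Bell: 0.12 × 0.028 = 0.00336
  Arden: 0.34 × 0.1 = 0.034
  Dunn: 0.07 × 0.188 = 0.01316
  Frost: 0.22 × 0.04 = 0.0088
  Eyre: 0.17 × 0.092 = 0.01564
Sum = 0.11096.
The ratio is 0.036 / 0.01564 (the normalizer cancels) = 2.302.

2.302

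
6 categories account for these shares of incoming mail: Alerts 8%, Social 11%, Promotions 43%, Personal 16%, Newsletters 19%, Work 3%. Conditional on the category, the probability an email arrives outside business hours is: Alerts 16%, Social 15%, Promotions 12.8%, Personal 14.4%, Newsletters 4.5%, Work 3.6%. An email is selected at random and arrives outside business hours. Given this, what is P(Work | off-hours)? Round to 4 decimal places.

By Bayes' rule, posterior ∝ prior × likelihood:
  Alerts: 0.08 × 0.16 = 0.0128
  Social: 0.11 × 0.15 = 0.0165
  Promotions: 0.43 × 0.128 = 0.05504
  Personal: 0.16 × 0.144 = 0.02304
  Newsletters: 0.19 × 0.045 = 0.00855
  Work: 0.03 × 0.036 = 0.00108
Total = 0.11701.
P(Work | evidence) = 0.00108 / 0.11701 ≈ 0.0092.

0.0092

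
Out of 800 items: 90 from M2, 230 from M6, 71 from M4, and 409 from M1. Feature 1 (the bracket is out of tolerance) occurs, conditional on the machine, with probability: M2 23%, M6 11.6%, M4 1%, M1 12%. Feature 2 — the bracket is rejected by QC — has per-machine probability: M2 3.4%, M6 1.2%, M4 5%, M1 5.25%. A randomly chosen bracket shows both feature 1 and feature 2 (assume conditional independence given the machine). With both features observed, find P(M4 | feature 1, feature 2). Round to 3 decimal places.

Compute prior × likelihood for every hypothesis:
  M2: 0.1125 × 0.23 × 0.034 = 0.00087975
  M6: 0.2875 × 0.116 × 0.012 = 0.0004002
  M4: 0.08875 × 0.01 × 0.05 = 0.000044375
  M1: 0.51125 × 0.12 × 0.0525 = 0.003220875
Normalizing constant = 0.0045452.
P(M4 | evidence) = 0.000044375 / 0.0045452 ≈ 0.010.

0.010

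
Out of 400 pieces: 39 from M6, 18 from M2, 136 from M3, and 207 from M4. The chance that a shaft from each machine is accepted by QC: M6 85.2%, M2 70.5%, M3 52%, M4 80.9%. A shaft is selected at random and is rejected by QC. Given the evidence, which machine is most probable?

M3

Taking complements, P(rejected | each) = M6 0.148, M2 0.295, M3 0.48, M4 0.191.
Unnormalized posteriors (prior × likelihood):
  M6: 0.0975 × 0.148 = 0.01443
  M2: 0.045 × 0.295 = 0.013275
  M3: 0.34 × 0.48 = 0.1632
  M4: 0.5175 × 0.191 = 0.0988425
Normalizing constant = 0.2897475.
Largest term belongs to M3, so M3 is most probable.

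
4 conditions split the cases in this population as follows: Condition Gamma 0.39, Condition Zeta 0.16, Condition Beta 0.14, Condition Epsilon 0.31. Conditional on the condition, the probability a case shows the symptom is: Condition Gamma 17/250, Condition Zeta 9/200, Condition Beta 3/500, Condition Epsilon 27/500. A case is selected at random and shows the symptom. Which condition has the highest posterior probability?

Condition Gamma

Unnormalized posteriors (prior × likelihood):
  Condition Gamma: 0.39 × 0.068 = 0.02652
  Condition Zeta: 0.16 × 0.045 = 0.0072
  Condition Beta: 0.14 × 0.006 = 0.00084
  Condition Epsilon: 0.31 × 0.054 = 0.01674
Sum = 0.0513.
Largest term belongs to Condition Gamma, so Condition Gamma is most probable.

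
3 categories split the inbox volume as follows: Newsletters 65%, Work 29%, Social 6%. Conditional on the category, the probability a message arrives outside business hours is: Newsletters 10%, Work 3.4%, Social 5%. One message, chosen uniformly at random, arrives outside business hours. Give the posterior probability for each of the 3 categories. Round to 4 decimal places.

Unnormalized posteriors (prior × likelihood):
  Newsletters: 0.65 × 0.1 = 0.065
  Work: 0.29 × 0.034 = 0.00986
  Social: 0.06 × 0.05 = 0.003
Total = 0.07786.
P(Newsletters | off-hours) = 0.065/0.07786 ≈ 0.8348
P(Work | off-hours) = 0.00986/0.07786 ≈ 0.1266
P(Social | off-hours) = 0.003/0.07786 ≈ 0.0385

Newsletters 0.8348, Work 0.1266, Social 0.0385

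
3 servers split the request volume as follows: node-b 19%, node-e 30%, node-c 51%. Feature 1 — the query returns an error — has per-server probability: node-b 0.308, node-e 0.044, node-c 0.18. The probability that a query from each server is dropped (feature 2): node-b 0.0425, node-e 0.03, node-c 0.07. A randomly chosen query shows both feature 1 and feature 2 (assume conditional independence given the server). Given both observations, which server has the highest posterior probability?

node-c

Unnormalized posteriors (prior × likelihood):
  node-b: 0.19 × 0.308 × 0.0425 = 0.0024871
  node-e: 0.3 × 0.044 × 0.03 = 0.000396
  node-c: 0.51 × 0.18 × 0.07 = 0.006426
Total = 0.0093091.
Largest term belongs to node-c, so node-c is most probable.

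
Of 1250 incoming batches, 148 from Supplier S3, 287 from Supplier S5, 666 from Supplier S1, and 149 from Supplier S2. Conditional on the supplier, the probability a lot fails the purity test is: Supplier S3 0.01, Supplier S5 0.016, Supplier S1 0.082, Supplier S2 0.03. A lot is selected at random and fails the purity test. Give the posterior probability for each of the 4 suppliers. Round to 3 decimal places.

Supplier S3 0.023, Supplier S5 0.070, Supplier S1 0.838, Supplier S2 0.069

Prior × likelihood for each hypothesis:
  Supplier S3: 0.1184 × 0.01 = 0.001184
  Supplier S5: 0.2296 × 0.016 = 0.0036736
  Supplier S1: 0.5328 × 0.082 = 0.0436896
  Supplier S2: 0.1192 × 0.03 = 0.003576
Normalizing constant = 0.0521232.
P(Supplier S3 | off-spec) = 0.001184/0.0521232 ≈ 0.023
P(Supplier S5 | off-spec) = 0.0036736/0.0521232 ≈ 0.070
P(Supplier S1 | off-spec) = 0.0436896/0.0521232 ≈ 0.838
P(Supplier S2 | off-spec) = 0.003576/0.0521232 ≈ 0.069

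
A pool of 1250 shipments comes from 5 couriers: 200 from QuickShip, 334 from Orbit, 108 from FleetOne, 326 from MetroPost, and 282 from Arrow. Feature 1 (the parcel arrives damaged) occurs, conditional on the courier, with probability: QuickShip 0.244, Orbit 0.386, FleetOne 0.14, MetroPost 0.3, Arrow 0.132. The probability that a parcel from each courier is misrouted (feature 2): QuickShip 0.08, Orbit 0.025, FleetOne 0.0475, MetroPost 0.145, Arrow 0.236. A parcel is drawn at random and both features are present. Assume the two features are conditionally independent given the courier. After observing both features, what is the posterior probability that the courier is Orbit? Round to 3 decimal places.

0.105

Compute prior × likelihood for every hypothesis:
  QuickShip: 0.16 × 0.244 × 0.08 = 0.0031232
  Orbit: 0.2672 × 0.386 × 0.025 = 0.00257848
  FleetOne: 0.0864 × 0.14 × 0.0475 = 0.00057456
  MetroPost: 0.2608 × 0.3 × 0.145 = 0.0113448
  Arrow: 0.2256 × 0.132 × 0.236 = 0.0070278912
Sum = 0.0246489312.
P(Orbit | evidence) = 0.00257848 / 0.0246489312 ≈ 0.105.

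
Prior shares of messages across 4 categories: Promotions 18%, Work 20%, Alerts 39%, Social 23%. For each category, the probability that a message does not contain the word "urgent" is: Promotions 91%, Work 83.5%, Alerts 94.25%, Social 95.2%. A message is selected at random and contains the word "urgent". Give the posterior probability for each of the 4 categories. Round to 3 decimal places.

Promotions 0.196, Work 0.399, Alerts 0.271, Social 0.134

Taking complements, P(urgent-flag | each) = Promotions 0.09, Work 0.165, Alerts 0.0575, Social 0.048.
By Bayes' rule, posterior ∝ prior × likelihood:
  Promotions: 0.18 × 0.09 = 0.0162
  Work: 0.2 × 0.165 = 0.033
  Alerts: 0.39 × 0.0575 = 0.022425
  Social: 0.23 × 0.048 = 0.01104
Normalizing constant = 0.082665.
P(Promotions | urgent-flag) = 0.0162/0.082665 ≈ 0.196
P(Work | urgent-flag) = 0.033/0.082665 ≈ 0.399
P(Alerts | urgent-flag) = 0.022425/0.082665 ≈ 0.271
P(Social | urgent-flag) = 0.01104/0.082665 ≈ 0.134
(Check: 0.196+0.399+0.271+0.134 = 1.000.)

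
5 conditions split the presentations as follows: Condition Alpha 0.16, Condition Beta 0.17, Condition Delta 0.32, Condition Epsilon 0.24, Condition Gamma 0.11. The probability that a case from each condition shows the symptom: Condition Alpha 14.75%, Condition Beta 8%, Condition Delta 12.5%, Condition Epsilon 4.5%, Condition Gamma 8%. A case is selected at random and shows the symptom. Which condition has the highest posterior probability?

Condition Delta

By Bayes' rule, posterior ∝ prior × likelihood:
  Condition Alpha: 0.16 × 0.1475 = 0.0236
  Condition Beta: 0.17 × 0.08 = 0.0136
  Condition Delta: 0.32 × 0.125 = 0.04
  Condition Epsilon: 0.24 × 0.045 = 0.0108
  Condition Gamma: 0.11 × 0.08 = 0.0088
Normalizing constant = 0.0968.
Largest term belongs to Condition Delta, so Condition Delta is most probable.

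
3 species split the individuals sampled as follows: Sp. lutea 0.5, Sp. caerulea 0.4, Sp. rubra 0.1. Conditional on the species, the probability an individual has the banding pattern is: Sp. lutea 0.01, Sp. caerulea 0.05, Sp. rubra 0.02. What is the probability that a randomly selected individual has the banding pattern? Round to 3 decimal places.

Compute prior × likelihood for every hypothesis:
  Sp. lutea: 0.5 × 0.01 = 0.005
  Sp. caerulea: 0.4 × 0.05 = 0.02
  Sp. rubra: 0.1 × 0.02 = 0.002
P(banded) = 0.005 + 0.02 + 0.002 = 0.027 → 0.027.

0.027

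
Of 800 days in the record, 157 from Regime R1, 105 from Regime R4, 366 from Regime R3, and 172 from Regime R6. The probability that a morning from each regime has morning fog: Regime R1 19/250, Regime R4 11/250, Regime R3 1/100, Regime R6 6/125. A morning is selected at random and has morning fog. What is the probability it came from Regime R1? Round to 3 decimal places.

Prior × likelihood for each hypothesis:
  Regime R1: 0.19625 × 0.076 = 0.014915
  Regime R4: 0.13125 × 0.044 = 0.005775
  Regime R3: 0.4575 × 0.01 = 0.004575
  Regime R6: 0.215 × 0.048 = 0.01032
Total = 0.035585.
P(Regime R1 | evidence) = 0.014915 / 0.035585 ≈ 0.419.

0.419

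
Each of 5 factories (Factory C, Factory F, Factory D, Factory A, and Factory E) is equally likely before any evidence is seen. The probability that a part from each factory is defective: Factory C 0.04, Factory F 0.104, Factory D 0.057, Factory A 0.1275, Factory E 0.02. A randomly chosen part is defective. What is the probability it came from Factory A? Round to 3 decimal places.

0.366

With a uniform prior (1/5 each), posterior ∝ likelihood:
  Factory C: 0.04
  Factory F: 0.104
  Factory D: 0.057
  Factory A: 0.1275
  Factory E: 0.02
Normalizing constant = 0.3485.
P(Factory A | evidence) = 0.1275 / 0.3485 ≈ 0.366.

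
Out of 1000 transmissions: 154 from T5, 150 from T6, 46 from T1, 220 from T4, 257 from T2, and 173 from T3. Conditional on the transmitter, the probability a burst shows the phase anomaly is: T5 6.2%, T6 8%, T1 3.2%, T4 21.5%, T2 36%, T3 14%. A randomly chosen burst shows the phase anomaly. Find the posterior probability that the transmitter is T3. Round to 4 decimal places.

0.1295

Prior × likelihood for each hypothesis:
  T5: 0.154 × 0.062 = 0.009548
  T6: 0.15 × 0.08 = 0.012
  T1: 0.046 × 0.032 = 0.001472
  T4: 0.22 × 0.215 = 0.0473
  T2: 0.257 × 0.36 = 0.09252
  T3: 0.173 × 0.14 = 0.02422
Normalizing constant = 0.18706.
P(T3 | evidence) = 0.02422 / 0.18706 ≈ 0.1295.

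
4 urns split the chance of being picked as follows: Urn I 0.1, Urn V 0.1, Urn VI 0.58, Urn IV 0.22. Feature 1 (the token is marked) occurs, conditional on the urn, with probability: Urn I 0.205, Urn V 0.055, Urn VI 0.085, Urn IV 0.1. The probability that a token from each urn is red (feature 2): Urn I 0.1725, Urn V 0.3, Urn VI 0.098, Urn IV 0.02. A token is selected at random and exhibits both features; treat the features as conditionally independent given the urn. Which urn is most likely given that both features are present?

Urn VI

Unnormalized posteriors (prior × likelihood):
  Urn I: 0.1 × 0.205 × 0.1725 = 0.00353625
  Urn V: 0.1 × 0.055 × 0.3 = 0.00165
  Urn VI: 0.58 × 0.085 × 0.098 = 0.0048314
  Urn IV: 0.22 × 0.1 × 0.02 = 0.00044
Normalizing constant = 0.01045765.
Largest term belongs to Urn VI, so Urn VI is most probable.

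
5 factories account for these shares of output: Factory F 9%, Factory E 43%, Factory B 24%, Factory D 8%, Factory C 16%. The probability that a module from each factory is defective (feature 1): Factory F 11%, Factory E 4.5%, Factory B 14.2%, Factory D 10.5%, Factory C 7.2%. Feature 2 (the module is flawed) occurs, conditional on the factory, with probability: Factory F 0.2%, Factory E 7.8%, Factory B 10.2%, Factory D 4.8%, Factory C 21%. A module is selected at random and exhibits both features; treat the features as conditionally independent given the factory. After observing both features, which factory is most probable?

By Bayes' rule, posterior ∝ prior × likelihood:
  Factory F: 0.09 × 0.11 × 0.002 = 0.0000198
  Factory E: 0.43 × 0.045 × 0.078 = 0.0015093
  Factory B: 0.24 × 0.142 × 0.102 = 0.00347616
  Factory D: 0.08 × 0.105 × 0.048 = 0.0004032
  Factory C: 0.16 × 0.072 × 0.21 = 0.0024192
Total = 0.00782766.
Largest term belongs to Factory B, so Factory B is most probable.

Factory B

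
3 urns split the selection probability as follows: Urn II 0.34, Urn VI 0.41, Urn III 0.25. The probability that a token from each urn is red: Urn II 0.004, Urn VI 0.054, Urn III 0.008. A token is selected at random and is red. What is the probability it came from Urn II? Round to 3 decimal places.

0.053

Unnormalized posteriors (prior × likelihood):
  Urn II: 0.34 × 0.004 = 0.00136
  Urn VI: 0.41 × 0.054 = 0.02214
  Urn III: 0.25 × 0.008 = 0.002
Total = 0.0255.
P(Urn II | evidence) = 0.00136 / 0.0255 ≈ 0.053.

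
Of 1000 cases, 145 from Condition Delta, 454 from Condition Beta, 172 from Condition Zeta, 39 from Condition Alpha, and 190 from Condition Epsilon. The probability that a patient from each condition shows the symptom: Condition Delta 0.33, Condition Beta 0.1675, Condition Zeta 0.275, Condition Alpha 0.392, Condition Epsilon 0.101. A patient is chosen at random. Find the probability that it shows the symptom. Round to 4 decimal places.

0.2057

Unnormalized posteriors (prior × likelihood):
  Condition Delta: 0.145 × 0.33 = 0.04785
  Condition Beta: 0.454 × 0.1675 = 0.076045
  Condition Zeta: 0.172 × 0.275 = 0.0473
  Condition Alpha: 0.039 × 0.392 = 0.015288
  Condition Epsilon: 0.19 × 0.101 = 0.01919
P(symptomatic) = 0.04785 + 0.076045 + 0.0473 + 0.015288 + 0.01919 = 0.205673 → 0.2057.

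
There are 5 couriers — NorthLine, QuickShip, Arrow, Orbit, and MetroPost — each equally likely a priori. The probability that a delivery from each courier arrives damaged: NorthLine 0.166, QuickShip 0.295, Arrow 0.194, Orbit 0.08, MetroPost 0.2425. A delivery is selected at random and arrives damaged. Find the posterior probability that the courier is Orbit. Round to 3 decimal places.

With a uniform prior (1/5 each), posterior ∝ likelihood:
  NorthLine: 0.166
  QuickShip: 0.295
  Arrow: 0.194
  Orbit: 0.08
  MetroPost: 0.2425
Sum = 0.9775.
P(Orbit | evidence) = 0.08 / 0.9775 ≈ 0.082.

0.082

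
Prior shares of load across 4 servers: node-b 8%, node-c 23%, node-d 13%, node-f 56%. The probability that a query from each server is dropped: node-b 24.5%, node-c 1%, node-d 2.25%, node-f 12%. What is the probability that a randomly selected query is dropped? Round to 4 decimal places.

0.0920

Prior × likelihood for each hypothesis:
  node-b: 0.08 × 0.245 = 0.0196
  node-c: 0.23 × 0.01 = 0.0023
  node-d: 0.13 × 0.0225 = 0.002925
  node-f: 0.56 × 0.12 = 0.0672
P(dropped) = 0.0196 + 0.0023 + 0.002925 + 0.0672 = 0.092025 → 0.0920.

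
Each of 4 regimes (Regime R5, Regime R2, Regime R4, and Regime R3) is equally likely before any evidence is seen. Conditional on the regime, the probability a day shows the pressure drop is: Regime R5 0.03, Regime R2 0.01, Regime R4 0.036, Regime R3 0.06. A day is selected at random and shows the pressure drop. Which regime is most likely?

Since the prior is uniform, the posterior is proportional to the likelihood:
  Regime R5: 0.03
  Regime R2: 0.01
  Regime R4: 0.036
  Regime R3: 0.06
Sum = 0.136.
Largest term belongs to Regime R3, so Regime R3 is most probable.

Regime R3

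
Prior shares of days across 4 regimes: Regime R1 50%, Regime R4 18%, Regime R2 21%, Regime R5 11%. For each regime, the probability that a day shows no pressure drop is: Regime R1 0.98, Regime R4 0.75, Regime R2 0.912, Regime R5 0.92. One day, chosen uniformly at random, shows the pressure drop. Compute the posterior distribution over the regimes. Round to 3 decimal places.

Taking complements, P(drop | each) = Regime R1 0.02, Regime R4 0.25, Regime R2 0.088, Regime R5 0.08.
Prior × likelihood for each hypothesis:
  Regime R1: 0.5 × 0.02 = 0.01
  Regime R4: 0.18 × 0.25 = 0.045
  Regime R2: 0.21 × 0.088 = 0.01848
  Regime R5: 0.11 × 0.08 = 0.0088
Sum = 0.08228.
P(Regime R1 | drop) = 0.01/0.08228 ≈ 0.122
P(Regime R4 | drop) = 0.045/0.08228 ≈ 0.547
P(Regime R2 | drop) = 0.01848/0.08228 ≈ 0.225
P(Regime R5 | drop) = 0.0088/0.08228 ≈ 0.107

Regime R1 0.122, Regime R4 0.547, Regime R2 0.225, Regime R5 0.107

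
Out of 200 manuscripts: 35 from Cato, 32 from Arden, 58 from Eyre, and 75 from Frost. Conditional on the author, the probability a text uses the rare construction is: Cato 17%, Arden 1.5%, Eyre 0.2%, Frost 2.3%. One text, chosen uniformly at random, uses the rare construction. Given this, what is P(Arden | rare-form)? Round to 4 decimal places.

0.0580

Prior × likelihood for each hypothesis:
  Cato: 0.175 × 0.17 = 0.02975
  Arden: 0.16 × 0.015 = 0.0024
  Eyre: 0.29 × 0.002 = 0.00058
  Frost: 0.375 × 0.023 = 0.008625
Total = 0.041355.
P(Arden | evidence) = 0.0024 / 0.041355 ≈ 0.0580.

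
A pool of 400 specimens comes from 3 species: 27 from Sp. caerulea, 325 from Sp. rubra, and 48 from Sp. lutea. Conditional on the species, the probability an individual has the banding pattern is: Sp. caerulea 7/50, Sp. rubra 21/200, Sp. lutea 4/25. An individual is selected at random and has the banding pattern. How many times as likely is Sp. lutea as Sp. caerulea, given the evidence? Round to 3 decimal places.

2.032

Compute prior × likelihood for every hypothesis:
  Sp. caerulea: 0.0675 × 0.14 = 0.00945
  Sp. rubra: 0.8125 × 0.105 = 0.0853125
  Sp. lutea: 0.12 × 0.16 = 0.0192
Normalizing constant = 0.1139625.
The ratio is 0.0192 / 0.00945 (the normalizer cancels) = 2.032.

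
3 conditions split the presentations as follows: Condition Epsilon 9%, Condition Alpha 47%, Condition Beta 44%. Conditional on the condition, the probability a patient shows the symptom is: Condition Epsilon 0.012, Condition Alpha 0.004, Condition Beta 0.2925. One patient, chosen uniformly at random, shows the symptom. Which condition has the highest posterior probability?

Condition Beta

Prior × likelihood for each hypothesis:
  Condition Epsilon: 0.09 × 0.012 = 0.00108
  Condition Alpha: 0.47 × 0.004 = 0.00188
  Condition Beta: 0.44 × 0.2925 = 0.1287
Normalizing constant = 0.13166.
Largest term belongs to Condition Beta, so Condition Beta is most probable.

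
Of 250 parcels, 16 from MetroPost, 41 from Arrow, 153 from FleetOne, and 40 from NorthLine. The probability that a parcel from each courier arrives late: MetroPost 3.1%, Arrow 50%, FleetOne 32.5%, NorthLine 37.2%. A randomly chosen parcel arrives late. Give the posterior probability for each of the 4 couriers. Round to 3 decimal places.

By Bayes' rule, posterior ∝ prior × likelihood:
  MetroPost: 0.064 × 0.031 = 0.001984
  Arrow: 0.164 × 0.5 = 0.082
  FleetOne: 0.612 × 0.325 = 0.1989
  NorthLine: 0.16 × 0.372 = 0.05952
Normalizing constant = 0.342404.
P(MetroPost | late) = 0.001984/0.342404 ≈ 0.006
P(Arrow | late) = 0.082/0.342404 ≈ 0.239
P(FleetOne | late) = 0.1989/0.342404 ≈ 0.581
P(NorthLine | late) = 0.05952/0.342404 ≈ 0.174

MetroPost 0.006, Arrow 0.239, FleetOne 0.581, NorthLine 0.174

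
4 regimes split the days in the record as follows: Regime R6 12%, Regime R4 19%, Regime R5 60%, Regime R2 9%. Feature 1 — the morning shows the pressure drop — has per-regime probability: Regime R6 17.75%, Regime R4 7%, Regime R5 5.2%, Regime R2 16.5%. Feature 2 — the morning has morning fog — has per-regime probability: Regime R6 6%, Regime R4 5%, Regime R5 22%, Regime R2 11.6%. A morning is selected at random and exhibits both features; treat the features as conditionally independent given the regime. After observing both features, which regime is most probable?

Regime R5

Prior × likelihood for each hypothesis:
  Regime R6: 0.12 × 0.1775 × 0.06 = 0.001278
  Regime R4: 0.19 × 0.07 × 0.05 = 0.000665
  Regime R5: 0.6 × 0.052 × 0.22 = 0.006864
  Regime R2: 0.09 × 0.165 × 0.116 = 0.0017226
Sum = 0.0105296.
Largest term belongs to Regime R5, so Regime R5 is most probable.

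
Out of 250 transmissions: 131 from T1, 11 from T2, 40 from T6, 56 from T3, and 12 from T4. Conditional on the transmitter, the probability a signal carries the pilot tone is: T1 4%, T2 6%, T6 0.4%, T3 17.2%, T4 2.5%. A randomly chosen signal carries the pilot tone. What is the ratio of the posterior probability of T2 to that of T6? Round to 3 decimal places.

By Bayes' rule, posterior ∝ prior × likelihood:
  T1: 0.524 × 0.04 = 0.02096
  T2: 0.044 × 0.06 = 0.00264
  T6: 0.16 × 0.004 = 0.00064
  T3: 0.224 × 0.172 = 0.038528
  T4: 0.048 × 0.025 = 0.0012
Sum = 0.063968.
The ratio is 0.00264 / 0.00064 (the normalizer cancels) = 4.125.

4.125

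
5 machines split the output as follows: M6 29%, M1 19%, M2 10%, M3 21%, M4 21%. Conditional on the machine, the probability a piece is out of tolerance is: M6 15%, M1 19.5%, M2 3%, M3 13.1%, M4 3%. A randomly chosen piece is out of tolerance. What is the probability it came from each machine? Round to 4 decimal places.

M6 0.3707, M1 0.3157, M2 0.0256, M3 0.2344, M4 0.0537

Compute prior × likelihood for every hypothesis:
  M6: 0.29 × 0.15 = 0.0435
  M1: 0.19 × 0.195 = 0.03705
  M2: 0.1 × 0.03 = 0.003
  M3: 0.21 × 0.131 = 0.02751
  M4: 0.21 × 0.03 = 0.0063
Sum = 0.11736.
P(M6 | oversize) = 0.0435/0.11736 ≈ 0.3707
P(M1 | oversize) = 0.03705/0.11736 ≈ 0.3157
P(M2 | oversize) = 0.003/0.11736 ≈ 0.0256
P(M3 | oversize) = 0.02751/0.11736 ≈ 0.2344
P(M4 | oversize) = 0.0063/0.11736 ≈ 0.0537
(Check: 0.3707+0.3157+0.0256+0.2344+0.0537 = 1.0001.)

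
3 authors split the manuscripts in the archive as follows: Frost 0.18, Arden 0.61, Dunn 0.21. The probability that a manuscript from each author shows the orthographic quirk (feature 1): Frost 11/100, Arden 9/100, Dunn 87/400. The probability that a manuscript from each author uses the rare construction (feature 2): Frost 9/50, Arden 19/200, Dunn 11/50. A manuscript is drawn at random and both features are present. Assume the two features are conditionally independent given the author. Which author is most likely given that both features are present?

Dunn

By Bayes' rule, posterior ∝ prior × likelihood:
  Frost: 0.18 × 0.11 × 0.18 = 0.003564
  Arden: 0.61 × 0.09 × 0.095 = 0.0052155
  Dunn: 0.21 × 0.2175 × 0.22 = 0.0100485
Total = 0.018828.
Largest term belongs to Dunn, so Dunn is most probable.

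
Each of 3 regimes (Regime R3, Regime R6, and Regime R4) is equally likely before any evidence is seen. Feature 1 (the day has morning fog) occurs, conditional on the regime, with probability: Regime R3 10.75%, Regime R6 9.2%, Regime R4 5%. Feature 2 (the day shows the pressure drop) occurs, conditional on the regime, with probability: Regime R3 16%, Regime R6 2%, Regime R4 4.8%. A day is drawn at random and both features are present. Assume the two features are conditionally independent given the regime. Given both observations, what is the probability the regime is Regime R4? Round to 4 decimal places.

Since the prior is uniform, the posterior is proportional to the likelihood:
  Regime R3: 0.1075 × 0.16 = 0.0172
  Regime R6: 0.092 × 0.02 = 0.00184
  Regime R4: 0.05 × 0.048 = 0.0024
Total = 0.02144.
P(Regime R4 | evidence) = 0.0024 / 0.02144 ≈ 0.1119.

0.1119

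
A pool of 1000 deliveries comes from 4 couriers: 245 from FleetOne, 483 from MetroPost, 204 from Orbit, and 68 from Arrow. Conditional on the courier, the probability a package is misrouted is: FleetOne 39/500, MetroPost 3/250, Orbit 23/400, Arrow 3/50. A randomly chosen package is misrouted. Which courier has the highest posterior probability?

FleetOne

Unnormalized posteriors (prior × likelihood):
  FleetOne: 0.245 × 0.078 = 0.01911
  MetroPost: 0.483 × 0.012 = 0.005796
  Orbit: 0.204 × 0.0575 = 0.01173
  Arrow: 0.068 × 0.06 = 0.00408
Sum = 0.040716.
Largest term belongs to FleetOne, so FleetOne is most probable.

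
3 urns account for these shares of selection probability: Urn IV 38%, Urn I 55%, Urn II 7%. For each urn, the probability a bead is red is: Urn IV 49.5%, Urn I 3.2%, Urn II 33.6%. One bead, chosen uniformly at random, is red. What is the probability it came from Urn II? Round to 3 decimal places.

0.103

Unnormalized posteriors (prior × likelihood):
  Urn IV: 0.38 × 0.495 = 0.1881
  Urn I: 0.55 × 0.032 = 0.0176
  Urn II: 0.07 × 0.336 = 0.02352
Sum = 0.22922.
P(Urn II | evidence) = 0.02352 / 0.22922 ≈ 0.103.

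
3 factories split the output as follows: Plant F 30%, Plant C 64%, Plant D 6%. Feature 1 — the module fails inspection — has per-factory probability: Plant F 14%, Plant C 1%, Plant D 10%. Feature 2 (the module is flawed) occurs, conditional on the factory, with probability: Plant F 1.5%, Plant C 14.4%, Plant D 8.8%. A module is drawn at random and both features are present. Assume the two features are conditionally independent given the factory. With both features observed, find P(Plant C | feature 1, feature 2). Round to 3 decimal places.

Compute prior × likelihood for every hypothesis:
  Plant F: 0.3 × 0.14 × 0.015 = 0.00063
  Plant C: 0.64 × 0.01 × 0.144 = 0.0009216
  Plant D: 0.06 × 0.1 × 0.088 = 0.000528
Sum = 0.0020796.
P(Plant C | evidence) = 0.0009216 / 0.0020796 ≈ 0.443.

0.443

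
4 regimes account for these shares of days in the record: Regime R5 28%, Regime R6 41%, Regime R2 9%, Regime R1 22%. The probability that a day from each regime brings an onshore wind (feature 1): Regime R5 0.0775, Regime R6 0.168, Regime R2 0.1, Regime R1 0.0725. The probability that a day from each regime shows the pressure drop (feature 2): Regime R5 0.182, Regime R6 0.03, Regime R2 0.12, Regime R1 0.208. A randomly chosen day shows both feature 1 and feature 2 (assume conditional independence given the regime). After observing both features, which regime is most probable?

Compute prior × likelihood for every hypothesis:
  Regime R5: 0.28 × 0.0775 × 0.182 = 0.0039494
  Regime R6: 0.41 × 0.168 × 0.03 = 0.0020664
  Regime R2: 0.09 × 0.1 × 0.12 = 0.00108
  Regime R1: 0.22 × 0.0725 × 0.208 = 0.0033176
Sum = 0.0104134.
Largest term belongs to Regime R5, so Regime R5 is most probable.

Regime R5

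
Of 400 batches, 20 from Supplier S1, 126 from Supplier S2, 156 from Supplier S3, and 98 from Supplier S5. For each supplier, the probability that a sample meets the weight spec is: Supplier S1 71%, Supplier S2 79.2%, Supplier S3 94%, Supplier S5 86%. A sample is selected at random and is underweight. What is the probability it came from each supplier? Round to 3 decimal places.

Supplier S1 0.105, Supplier S2 0.476, Supplier S3 0.170, Supplier S5 0.249

Taking complements, P(underweight | each) = Supplier S1 0.29, Supplier S2 0.208, Supplier S3 0.06, Supplier S5 0.14.
Compute prior × likelihood for every hypothesis:
  Supplier S1: 0.05 × 0.29 = 0.0145
  Supplier S2: 0.315 × 0.208 = 0.06552
  Supplier S3: 0.39 × 0.06 = 0.0234
  Supplier S5: 0.245 × 0.14 = 0.0343
Total = 0.13772.
P(Supplier S1 | underweight) = 0.0145/0.13772 ≈ 0.105
P(Supplier S2 | underweight) = 0.06552/0.13772 ≈ 0.476
P(Supplier S3 | underweight) = 0.0234/0.13772 ≈ 0.170
P(Supplier S5 | underweight) = 0.0343/0.13772 ≈ 0.249
(Check: 0.105+0.476+0.170+0.249 = 1.000.)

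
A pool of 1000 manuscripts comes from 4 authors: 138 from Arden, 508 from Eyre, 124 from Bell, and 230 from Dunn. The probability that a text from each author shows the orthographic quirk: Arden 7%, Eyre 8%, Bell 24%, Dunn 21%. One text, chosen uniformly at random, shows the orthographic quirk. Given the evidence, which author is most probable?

Dunn

Prior × likelihood for each hypothesis:
  Arden: 0.138 × 0.07 = 0.00966
  Eyre: 0.508 × 0.08 = 0.04064
  Bell: 0.124 × 0.24 = 0.02976
  Dunn: 0.23 × 0.21 = 0.0483
Total = 0.12836.
Largest term belongs to Dunn, so Dunn is most probable.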